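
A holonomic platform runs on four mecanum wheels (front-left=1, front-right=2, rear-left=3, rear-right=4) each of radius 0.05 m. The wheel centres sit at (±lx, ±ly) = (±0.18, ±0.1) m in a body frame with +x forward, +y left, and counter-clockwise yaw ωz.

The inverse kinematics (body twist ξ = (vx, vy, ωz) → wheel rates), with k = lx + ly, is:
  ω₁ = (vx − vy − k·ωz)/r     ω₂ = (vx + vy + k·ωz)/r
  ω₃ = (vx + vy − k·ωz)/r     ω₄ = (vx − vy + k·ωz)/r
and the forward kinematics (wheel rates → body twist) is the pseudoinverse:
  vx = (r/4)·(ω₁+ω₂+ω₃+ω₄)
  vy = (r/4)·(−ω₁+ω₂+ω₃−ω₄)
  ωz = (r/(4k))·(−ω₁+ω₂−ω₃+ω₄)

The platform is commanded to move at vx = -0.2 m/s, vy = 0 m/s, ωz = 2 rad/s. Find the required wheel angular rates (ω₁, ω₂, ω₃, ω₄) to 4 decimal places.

(-15.2000, 7.2000, -15.2000, 7.2000)

k = lx + ly = 0.18 + 0.1 = 0.2800;  k·ωz = 0.2800·2 = 0.5600
ω₁ (FL) = (vx − vy − k·ωz)/r = -0.7600/0.05 = -15.2000
ω₂ (FR) = (vx + vy + k·ωz)/r = 0.3600/0.05 = 7.2000
ω₃ (RL) = (vx + vy − k·ωz)/r = -0.7600/0.05 = -15.2000
ω₄ (RR) = (vx − vy + k·ωz)/r = 0.3600/0.05 = 7.2000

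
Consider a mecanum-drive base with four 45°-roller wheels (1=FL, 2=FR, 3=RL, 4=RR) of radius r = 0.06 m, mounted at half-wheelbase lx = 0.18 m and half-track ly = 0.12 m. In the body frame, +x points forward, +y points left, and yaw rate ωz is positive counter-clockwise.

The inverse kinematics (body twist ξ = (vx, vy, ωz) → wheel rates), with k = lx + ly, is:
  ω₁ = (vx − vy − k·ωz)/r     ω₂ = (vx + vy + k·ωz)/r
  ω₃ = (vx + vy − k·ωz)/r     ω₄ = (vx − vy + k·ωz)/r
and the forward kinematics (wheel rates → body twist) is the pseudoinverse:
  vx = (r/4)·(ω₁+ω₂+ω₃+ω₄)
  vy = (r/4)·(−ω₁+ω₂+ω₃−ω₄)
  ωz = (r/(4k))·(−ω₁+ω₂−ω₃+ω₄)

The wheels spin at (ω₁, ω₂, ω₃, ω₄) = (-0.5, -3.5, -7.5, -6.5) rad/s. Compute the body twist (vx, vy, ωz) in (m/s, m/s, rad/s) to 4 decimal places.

(-0.2700, -0.0600, -0.1000)

k = lx + ly = 0.18 + 0.12 = 0.3000
ω₁+ω₂+ω₃+ω₄ = -18.0000  →  vx = (0.06/4)·-18.0000 = -0.2700
−ω₁+ω₂+ω₃−ω₄ = -4.0000  →  vy = (0.06/4)·-4.0000 = -0.0600
−ω₁+ω₂−ω₃+ω₄ = -2.0000  →  ωz = (0.06/1.2000)·-2.0000 = -0.1000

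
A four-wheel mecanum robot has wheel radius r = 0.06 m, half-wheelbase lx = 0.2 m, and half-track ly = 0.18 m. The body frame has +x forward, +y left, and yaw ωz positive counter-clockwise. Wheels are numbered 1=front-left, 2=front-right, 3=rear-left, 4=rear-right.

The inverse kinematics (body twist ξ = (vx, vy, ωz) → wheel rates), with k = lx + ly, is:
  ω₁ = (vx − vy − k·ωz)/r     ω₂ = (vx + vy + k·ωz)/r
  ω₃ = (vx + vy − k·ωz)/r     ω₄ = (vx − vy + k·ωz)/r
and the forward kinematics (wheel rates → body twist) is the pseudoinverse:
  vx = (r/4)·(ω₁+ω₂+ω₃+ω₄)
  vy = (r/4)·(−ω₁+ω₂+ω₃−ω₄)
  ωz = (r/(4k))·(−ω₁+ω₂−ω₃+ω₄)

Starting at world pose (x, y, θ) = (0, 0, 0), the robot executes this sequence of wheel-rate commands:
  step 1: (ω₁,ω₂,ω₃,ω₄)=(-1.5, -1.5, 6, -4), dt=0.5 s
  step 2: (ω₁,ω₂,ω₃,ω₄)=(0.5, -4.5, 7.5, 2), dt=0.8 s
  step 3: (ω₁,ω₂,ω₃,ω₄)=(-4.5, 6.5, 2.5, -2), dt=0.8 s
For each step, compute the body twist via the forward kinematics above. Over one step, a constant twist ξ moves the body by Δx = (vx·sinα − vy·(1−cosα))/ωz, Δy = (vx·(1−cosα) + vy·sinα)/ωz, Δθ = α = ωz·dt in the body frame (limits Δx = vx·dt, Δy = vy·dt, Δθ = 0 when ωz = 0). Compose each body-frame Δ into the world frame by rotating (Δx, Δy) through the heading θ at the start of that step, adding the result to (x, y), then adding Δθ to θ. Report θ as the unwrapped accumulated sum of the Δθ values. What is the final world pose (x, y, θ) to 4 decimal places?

step 1: ξ=(vx,vy,ωz)=(-0.0150, 0.1500, -0.3947), dt=0.5 → body Δ=(-0.0001, 0.0753, -0.1974) → world pose (-0.0001, 0.0753, -0.1974)
step 2: ξ=(vx,vy,ωz)=(0.0825, 0.0075, -0.4145), dt=0.8 → body Δ=(0.0658, -0.0050, -0.3316) → world pose (0.0635, 0.0575, -0.5289)
step 3: ξ=(vx,vy,ωz)=(0.0375, 0.2325, 0.2566), dt=0.8 → body Δ=(0.0108, 0.1878, 0.2053) → world pose (0.1675, 0.2142, -0.3237)

(0.1675, 0.2142, -0.3237)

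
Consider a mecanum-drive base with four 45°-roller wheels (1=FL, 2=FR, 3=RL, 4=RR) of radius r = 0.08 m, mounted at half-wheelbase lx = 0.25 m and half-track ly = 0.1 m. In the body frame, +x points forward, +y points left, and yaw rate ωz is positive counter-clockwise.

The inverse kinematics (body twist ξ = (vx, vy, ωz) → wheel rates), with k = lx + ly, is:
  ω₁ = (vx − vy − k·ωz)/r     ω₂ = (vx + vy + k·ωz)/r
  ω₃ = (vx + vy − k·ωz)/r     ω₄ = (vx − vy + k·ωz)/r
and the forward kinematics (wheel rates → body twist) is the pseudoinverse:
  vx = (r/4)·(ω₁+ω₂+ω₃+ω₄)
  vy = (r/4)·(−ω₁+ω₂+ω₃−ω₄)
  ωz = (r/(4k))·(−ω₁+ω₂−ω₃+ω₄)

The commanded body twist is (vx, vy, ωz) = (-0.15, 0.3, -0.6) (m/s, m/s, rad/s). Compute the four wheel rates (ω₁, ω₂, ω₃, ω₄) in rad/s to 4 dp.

k = lx + ly = 0.25 + 0.1 = 0.3500;  k·ωz = 0.3500·-0.6 = -0.2100
ω₁ (FL) = (vx − vy − k·ωz)/r = -0.2400/0.08 = -3.0000
ω₂ (FR) = (vx + vy + k·ωz)/r = -0.0600/0.08 = -0.7500
ω₃ (RL) = (vx + vy − k·ωz)/r = 0.3600/0.08 = 4.5000
ω₄ (RR) = (vx − vy + k·ωz)/r = -0.6600/0.08 = -8.2500

(-3.0000, -0.7500, 4.5000, -8.2500)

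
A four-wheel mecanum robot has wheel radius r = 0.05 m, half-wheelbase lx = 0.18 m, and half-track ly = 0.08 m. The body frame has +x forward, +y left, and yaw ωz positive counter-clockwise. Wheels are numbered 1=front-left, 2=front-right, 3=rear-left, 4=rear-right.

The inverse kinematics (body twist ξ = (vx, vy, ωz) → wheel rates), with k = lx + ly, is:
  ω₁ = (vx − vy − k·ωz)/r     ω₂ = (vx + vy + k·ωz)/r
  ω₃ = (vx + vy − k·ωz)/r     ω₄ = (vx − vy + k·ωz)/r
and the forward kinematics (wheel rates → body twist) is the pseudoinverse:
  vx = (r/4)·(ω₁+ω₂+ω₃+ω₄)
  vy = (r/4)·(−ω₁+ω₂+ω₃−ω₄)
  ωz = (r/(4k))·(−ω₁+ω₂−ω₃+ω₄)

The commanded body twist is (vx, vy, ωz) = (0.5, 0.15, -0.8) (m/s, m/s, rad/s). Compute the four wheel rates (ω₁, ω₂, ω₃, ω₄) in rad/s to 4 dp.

k = lx + ly = 0.18 + 0.08 = 0.2600;  k·ωz = 0.2600·-0.8 = -0.2080
ω₁ (FL) = (vx − vy − k·ωz)/r = 0.5580/0.05 = 11.1600
ω₂ (FR) = (vx + vy + k·ωz)/r = 0.4420/0.05 = 8.8400
ω₃ (RL) = (vx + vy − k·ωz)/r = 0.8580/0.05 = 17.1600
ω₄ (RR) = (vx − vy + k·ωz)/r = 0.1420/0.05 = 2.8400

(11.1600, 8.8400, 17.1600, 2.8400)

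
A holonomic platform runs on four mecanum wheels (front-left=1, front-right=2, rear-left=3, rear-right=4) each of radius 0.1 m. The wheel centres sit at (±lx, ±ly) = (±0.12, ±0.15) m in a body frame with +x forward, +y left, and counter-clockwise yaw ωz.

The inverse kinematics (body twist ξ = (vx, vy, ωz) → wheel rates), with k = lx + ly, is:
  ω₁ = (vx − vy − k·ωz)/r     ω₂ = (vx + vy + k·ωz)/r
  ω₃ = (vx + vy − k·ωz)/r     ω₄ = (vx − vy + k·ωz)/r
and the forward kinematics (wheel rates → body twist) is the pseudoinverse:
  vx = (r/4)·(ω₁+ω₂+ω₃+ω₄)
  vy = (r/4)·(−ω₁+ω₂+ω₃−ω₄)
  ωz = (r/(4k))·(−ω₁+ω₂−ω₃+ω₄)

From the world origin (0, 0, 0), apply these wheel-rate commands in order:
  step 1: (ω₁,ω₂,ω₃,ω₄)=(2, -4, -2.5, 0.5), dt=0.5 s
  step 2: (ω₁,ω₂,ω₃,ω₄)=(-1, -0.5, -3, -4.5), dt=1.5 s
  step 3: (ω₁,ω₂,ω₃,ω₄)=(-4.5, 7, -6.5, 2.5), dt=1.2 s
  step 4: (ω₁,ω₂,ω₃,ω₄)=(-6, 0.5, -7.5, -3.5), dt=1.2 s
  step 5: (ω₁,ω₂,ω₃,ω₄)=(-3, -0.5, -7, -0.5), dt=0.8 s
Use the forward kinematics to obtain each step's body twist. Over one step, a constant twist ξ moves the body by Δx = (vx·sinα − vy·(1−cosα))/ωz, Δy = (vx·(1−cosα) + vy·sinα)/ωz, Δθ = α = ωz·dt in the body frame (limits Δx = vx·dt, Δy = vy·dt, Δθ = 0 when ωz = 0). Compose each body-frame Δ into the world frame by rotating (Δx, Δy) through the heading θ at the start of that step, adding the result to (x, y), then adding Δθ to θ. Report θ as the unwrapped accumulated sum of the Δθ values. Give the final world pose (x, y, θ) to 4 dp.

(0.0928, -0.1122, 3.8333)

step 1: ξ=(vx,vy,ωz)=(-0.1000, -0.2250, -0.2778), dt=0.5 → body Δ=(-0.0576, -0.1087, -0.1389) → world pose (-0.0576, -0.1087, -0.1389)
step 2: ξ=(vx,vy,ωz)=(-0.2250, 0.0500, -0.0926), dt=1.5 → body Δ=(-0.3312, 0.0982, -0.1389) → world pose (-0.3721, 0.0344, -0.2778)
step 3: ξ=(vx,vy,ωz)=(-0.0375, 0.0625, 1.8981), dt=1.2 → body Δ=(-0.0693, -0.0076, 2.2778) → world pose (-0.4408, 0.0461, 2.0000)
step 4: ξ=(vx,vy,ωz)=(-0.4125, 0.0625, 0.9722), dt=1.2 → body Δ=(-0.4291, -0.1983, 1.1667) → world pose (-0.0819, -0.2615, 3.1667)
step 5: ξ=(vx,vy,ωz)=(-0.2750, -0.1000, 0.8333), dt=0.8 → body Δ=(-0.1784, -0.1449, 0.6667) → world pose (0.0928, -0.1122, 3.8333)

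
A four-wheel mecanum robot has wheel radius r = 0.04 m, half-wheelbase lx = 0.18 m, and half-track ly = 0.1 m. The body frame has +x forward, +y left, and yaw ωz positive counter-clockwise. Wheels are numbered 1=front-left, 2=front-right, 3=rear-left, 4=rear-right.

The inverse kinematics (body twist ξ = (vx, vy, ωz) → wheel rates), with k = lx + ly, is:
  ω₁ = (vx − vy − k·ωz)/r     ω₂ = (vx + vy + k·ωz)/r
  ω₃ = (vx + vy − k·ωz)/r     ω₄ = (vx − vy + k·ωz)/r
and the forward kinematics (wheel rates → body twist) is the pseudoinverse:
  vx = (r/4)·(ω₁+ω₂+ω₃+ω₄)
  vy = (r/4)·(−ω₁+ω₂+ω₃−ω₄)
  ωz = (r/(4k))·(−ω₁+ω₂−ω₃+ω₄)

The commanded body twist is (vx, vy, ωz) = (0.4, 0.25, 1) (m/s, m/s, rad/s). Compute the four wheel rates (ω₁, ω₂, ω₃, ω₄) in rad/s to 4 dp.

(-3.2500, 23.2500, 9.2500, 10.7500)

k = lx + ly = 0.18 + 0.1 = 0.2800;  k·ωz = 0.2800·1 = 0.2800
ω₁ (FL) = (vx − vy − k·ωz)/r = -0.1300/0.04 = -3.2500
ω₂ (FR) = (vx + vy + k·ωz)/r = 0.9300/0.04 = 23.2500
ω₃ (RL) = (vx + vy − k·ωz)/r = 0.3700/0.04 = 9.2500
ω₄ (RR) = (vx − vy + k·ωz)/r = 0.4300/0.04 = 10.7500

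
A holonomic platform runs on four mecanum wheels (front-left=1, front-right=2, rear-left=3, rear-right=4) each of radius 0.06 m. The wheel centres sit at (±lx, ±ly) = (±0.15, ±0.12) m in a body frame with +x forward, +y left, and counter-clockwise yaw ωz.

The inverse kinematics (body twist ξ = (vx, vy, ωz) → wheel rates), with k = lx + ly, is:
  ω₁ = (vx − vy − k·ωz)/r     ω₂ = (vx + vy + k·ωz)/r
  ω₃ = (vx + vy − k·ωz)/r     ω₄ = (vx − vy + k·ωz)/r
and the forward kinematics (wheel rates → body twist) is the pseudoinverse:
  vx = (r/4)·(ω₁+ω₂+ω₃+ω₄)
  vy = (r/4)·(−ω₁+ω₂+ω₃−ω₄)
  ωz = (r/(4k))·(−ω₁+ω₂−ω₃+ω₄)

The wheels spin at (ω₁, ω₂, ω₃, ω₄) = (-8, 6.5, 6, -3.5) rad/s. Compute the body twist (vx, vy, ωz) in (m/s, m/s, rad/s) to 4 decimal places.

(0.0150, 0.3600, 0.2778)

k = lx + ly = 0.15 + 0.12 = 0.2700
ω₁+ω₂+ω₃+ω₄ = 1.0000  →  vx = (0.06/4)·1.0000 = 0.0150
−ω₁+ω₂+ω₃−ω₄ = 24.0000  →  vy = (0.06/4)·24.0000 = 0.3600
−ω₁+ω₂−ω₃+ω₄ = 5.0000  →  ωz = (0.06/1.0800)·5.0000 = 0.2778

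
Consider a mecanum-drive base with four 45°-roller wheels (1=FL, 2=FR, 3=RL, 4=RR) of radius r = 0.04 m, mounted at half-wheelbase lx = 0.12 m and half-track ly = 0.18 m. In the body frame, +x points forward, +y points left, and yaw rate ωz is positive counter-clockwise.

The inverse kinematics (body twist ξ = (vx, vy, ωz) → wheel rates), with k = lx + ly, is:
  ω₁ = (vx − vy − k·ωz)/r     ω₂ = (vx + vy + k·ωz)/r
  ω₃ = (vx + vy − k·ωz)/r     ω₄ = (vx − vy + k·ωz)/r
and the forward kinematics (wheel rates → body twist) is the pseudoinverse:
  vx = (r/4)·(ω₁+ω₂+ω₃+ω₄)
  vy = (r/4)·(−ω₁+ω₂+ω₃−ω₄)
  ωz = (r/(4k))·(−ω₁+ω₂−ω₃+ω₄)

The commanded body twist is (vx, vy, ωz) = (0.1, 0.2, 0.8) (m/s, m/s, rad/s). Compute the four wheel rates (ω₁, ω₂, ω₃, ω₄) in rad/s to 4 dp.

(-8.5000, 13.5000, 1.5000, 3.5000)

k = lx + ly = 0.12 + 0.18 = 0.3000;  k·ωz = 0.3000·0.8 = 0.2400
ω₁ (FL) = (vx − vy − k·ωz)/r = -0.3400/0.04 = -8.5000
ω₂ (FR) = (vx + vy + k·ωz)/r = 0.5400/0.04 = 13.5000
ω₃ (RL) = (vx + vy − k·ωz)/r = 0.0600/0.04 = 1.5000
ω₄ (RR) = (vx − vy + k·ωz)/r = 0.1400/0.04 = 3.5000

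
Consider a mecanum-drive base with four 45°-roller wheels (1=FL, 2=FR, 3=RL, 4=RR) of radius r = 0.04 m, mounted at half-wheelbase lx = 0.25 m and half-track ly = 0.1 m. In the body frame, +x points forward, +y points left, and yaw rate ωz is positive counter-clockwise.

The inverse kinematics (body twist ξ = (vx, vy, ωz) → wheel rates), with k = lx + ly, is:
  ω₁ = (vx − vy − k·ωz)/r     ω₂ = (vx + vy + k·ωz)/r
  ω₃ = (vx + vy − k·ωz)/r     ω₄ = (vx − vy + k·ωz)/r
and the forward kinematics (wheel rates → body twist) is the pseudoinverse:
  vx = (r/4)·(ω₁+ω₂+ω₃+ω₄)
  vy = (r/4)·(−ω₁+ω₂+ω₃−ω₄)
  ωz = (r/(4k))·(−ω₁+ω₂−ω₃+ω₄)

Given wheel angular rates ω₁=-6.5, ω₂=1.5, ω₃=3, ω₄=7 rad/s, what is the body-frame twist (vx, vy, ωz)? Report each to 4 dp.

k = lx + ly = 0.25 + 0.1 = 0.3500
ω₁+ω₂+ω₃+ω₄ = 5.0000  →  vx = (0.04/4)·5.0000 = 0.0500
−ω₁+ω₂+ω₃−ω₄ = 4.0000  →  vy = (0.04/4)·4.0000 = 0.0400
−ω₁+ω₂−ω₃+ω₄ = 12.0000  →  ωz = (0.04/1.4000)·12.0000 = 0.3429

(0.0500, 0.0400, 0.3429)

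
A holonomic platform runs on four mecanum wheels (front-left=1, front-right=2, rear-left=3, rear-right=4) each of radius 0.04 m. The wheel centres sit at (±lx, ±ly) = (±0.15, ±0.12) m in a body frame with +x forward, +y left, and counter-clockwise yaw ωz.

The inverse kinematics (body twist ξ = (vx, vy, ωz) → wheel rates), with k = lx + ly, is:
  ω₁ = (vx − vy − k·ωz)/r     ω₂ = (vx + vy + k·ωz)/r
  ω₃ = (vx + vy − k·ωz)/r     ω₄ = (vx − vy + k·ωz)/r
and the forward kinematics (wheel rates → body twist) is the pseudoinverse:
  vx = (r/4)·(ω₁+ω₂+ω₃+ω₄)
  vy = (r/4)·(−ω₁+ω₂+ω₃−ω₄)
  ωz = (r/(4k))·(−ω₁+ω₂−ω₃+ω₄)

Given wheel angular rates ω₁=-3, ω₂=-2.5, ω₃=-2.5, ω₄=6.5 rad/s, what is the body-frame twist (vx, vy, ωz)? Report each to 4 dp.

k = lx + ly = 0.15 + 0.12 = 0.2700
ω₁+ω₂+ω₃+ω₄ = -1.5000  →  vx = (0.04/4)·-1.5000 = -0.0150
−ω₁+ω₂+ω₃−ω₄ = -8.5000  →  vy = (0.04/4)·-8.5000 = -0.0850
−ω₁+ω₂−ω₃+ω₄ = 9.5000  →  ωz = (0.04/1.0800)·9.5000 = 0.3519

(-0.0150, -0.0850, 0.3519)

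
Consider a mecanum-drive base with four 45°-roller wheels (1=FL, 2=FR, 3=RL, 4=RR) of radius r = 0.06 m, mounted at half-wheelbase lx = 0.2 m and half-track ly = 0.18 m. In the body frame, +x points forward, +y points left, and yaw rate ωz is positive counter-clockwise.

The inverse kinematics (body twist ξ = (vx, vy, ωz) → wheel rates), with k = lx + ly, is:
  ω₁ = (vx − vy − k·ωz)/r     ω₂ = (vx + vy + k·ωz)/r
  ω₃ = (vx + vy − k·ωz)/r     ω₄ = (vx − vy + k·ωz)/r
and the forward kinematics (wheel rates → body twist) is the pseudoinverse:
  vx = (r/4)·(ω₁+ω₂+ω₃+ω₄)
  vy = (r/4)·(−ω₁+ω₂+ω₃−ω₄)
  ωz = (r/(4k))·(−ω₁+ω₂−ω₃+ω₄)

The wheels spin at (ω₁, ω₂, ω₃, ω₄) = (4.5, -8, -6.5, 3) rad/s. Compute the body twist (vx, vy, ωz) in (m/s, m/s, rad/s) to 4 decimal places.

k = lx + ly = 0.2 + 0.18 = 0.3800
ω₁+ω₂+ω₃+ω₄ = -7.0000  →  vx = (0.06/4)·-7.0000 = -0.1050
−ω₁+ω₂+ω₃−ω₄ = -22.0000  →  vy = (0.06/4)·-22.0000 = -0.3300
−ω₁+ω₂−ω₃+ω₄ = -3.0000  →  ωz = (0.06/1.5200)·-3.0000 = -0.1184

(-0.1050, -0.3300, -0.1184)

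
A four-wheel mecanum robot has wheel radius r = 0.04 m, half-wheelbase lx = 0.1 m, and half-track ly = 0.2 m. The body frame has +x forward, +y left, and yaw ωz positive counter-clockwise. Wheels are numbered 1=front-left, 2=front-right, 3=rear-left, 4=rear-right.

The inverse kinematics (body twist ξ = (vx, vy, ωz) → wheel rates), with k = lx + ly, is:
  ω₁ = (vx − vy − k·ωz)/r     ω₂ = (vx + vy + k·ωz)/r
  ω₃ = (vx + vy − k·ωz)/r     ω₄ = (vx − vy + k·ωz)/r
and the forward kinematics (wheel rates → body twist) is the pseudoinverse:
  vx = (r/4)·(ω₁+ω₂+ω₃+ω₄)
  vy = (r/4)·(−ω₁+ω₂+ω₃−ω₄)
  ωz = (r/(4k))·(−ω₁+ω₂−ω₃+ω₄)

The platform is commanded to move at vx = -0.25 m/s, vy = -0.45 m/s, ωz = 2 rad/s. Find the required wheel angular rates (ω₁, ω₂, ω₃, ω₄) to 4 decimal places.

(-10.0000, -2.5000, -32.5000, 20.0000)

k = lx + ly = 0.1 + 0.2 = 0.3000;  k·ωz = 0.3000·2 = 0.6000
ω₁ (FL) = (vx − vy − k·ωz)/r = -0.4000/0.04 = -10.0000
ω₂ (FR) = (vx + vy + k·ωz)/r = -0.1000/0.04 = -2.5000
ω₃ (RL) = (vx + vy − k·ωz)/r = -1.3000/0.04 = -32.5000
ω₄ (RR) = (vx − vy + k·ωz)/r = 0.8000/0.04 = 20.0000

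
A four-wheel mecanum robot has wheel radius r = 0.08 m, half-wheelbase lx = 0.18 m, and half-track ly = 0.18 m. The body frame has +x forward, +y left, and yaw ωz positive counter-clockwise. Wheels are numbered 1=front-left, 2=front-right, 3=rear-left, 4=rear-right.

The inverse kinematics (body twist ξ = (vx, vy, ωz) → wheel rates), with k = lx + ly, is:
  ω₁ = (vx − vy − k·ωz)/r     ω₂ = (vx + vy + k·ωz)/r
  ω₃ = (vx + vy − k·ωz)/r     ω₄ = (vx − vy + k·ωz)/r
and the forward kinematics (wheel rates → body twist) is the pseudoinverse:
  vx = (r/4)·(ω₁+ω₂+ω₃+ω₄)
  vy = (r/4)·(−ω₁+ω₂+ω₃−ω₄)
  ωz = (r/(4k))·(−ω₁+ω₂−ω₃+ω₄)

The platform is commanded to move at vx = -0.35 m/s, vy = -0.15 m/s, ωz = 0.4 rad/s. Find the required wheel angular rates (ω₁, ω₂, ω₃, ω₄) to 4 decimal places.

(-4.3000, -4.4500, -8.0500, -0.7000)

k = lx + ly = 0.18 + 0.18 = 0.3600;  k·ωz = 0.3600·0.4 = 0.1440
ω₁ (FL) = (vx − vy − k·ωz)/r = -0.3440/0.08 = -4.3000
ω₂ (FR) = (vx + vy + k·ωz)/r = -0.3560/0.08 = -4.4500
ω₃ (RL) = (vx + vy − k·ωz)/r = -0.6440/0.08 = -8.0500
ω₄ (RR) = (vx − vy + k·ωz)/r = -0.0560/0.08 = -0.7000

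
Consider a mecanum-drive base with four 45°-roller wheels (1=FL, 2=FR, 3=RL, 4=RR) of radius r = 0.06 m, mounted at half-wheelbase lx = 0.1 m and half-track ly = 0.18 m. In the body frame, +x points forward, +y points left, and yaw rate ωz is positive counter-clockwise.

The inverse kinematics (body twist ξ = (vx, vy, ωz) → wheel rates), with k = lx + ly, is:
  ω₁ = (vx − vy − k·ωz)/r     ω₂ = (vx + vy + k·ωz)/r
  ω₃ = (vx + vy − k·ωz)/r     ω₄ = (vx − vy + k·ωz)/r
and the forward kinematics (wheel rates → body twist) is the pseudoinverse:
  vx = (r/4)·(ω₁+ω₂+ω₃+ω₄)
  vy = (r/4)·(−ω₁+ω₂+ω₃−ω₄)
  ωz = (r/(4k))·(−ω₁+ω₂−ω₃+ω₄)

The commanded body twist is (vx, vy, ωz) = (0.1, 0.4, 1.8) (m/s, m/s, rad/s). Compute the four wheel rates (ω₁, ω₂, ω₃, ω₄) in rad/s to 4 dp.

(-13.4000, 16.7333, -0.0667, 3.4000)

k = lx + ly = 0.1 + 0.18 = 0.2800;  k·ωz = 0.2800·1.8 = 0.5040
ω₁ (FL) = (vx − vy − k·ωz)/r = -0.8040/0.06 = -13.4000
ω₂ (FR) = (vx + vy + k·ωz)/r = 1.0040/0.06 = 16.7333
ω₃ (RL) = (vx + vy − k·ωz)/r = -0.0040/0.06 = -0.0667
ω₄ (RR) = (vx − vy + k·ωz)/r = 0.2040/0.06 = 3.4000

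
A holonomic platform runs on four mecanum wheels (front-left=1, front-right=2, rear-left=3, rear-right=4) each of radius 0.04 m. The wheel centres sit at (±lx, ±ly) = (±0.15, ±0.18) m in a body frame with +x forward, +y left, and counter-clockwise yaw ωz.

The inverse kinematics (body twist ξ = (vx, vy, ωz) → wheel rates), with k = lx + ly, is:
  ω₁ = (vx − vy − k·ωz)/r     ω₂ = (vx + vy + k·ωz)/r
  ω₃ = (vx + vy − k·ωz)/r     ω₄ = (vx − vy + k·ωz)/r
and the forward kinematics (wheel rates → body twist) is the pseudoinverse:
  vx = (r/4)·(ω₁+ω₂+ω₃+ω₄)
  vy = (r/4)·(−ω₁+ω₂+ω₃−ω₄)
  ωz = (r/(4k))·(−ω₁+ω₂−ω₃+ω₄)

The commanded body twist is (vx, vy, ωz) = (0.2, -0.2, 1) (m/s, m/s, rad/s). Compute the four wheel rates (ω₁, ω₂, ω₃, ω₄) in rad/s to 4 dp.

(1.7500, 8.2500, -8.2500, 18.2500)

k = lx + ly = 0.15 + 0.18 = 0.3300;  k·ωz = 0.3300·1 = 0.3300
ω₁ (FL) = (vx − vy − k·ωz)/r = 0.0700/0.04 = 1.7500
ω₂ (FR) = (vx + vy + k·ωz)/r = 0.3300/0.04 = 8.2500
ω₃ (RL) = (vx + vy − k·ωz)/r = -0.3300/0.04 = -8.2500
ω₄ (RR) = (vx − vy + k·ωz)/r = 0.7300/0.04 = 18.2500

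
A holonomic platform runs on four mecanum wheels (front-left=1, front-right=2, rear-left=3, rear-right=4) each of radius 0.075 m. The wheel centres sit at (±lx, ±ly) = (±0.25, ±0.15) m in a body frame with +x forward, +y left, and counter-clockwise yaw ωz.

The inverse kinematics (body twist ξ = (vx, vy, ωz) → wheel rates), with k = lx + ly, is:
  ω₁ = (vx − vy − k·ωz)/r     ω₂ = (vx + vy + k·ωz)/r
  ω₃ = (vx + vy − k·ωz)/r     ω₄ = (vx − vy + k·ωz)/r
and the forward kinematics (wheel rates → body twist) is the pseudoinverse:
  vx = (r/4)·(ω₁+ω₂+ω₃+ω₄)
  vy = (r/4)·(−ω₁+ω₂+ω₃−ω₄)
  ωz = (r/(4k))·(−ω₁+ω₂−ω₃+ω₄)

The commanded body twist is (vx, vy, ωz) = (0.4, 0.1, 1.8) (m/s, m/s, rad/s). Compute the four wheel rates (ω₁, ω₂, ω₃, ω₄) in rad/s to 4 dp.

(-5.6000, 16.2667, -2.9333, 13.6000)

k = lx + ly = 0.25 + 0.15 = 0.4000;  k·ωz = 0.4000·1.8 = 0.7200
ω₁ (FL) = (vx − vy − k·ωz)/r = -0.4200/0.075 = -5.6000
ω₂ (FR) = (vx + vy + k·ωz)/r = 1.2200/0.075 = 16.2667
ω₃ (RL) = (vx + vy − k·ωz)/r = -0.2200/0.075 = -2.9333
ω₄ (RR) = (vx − vy + k·ωz)/r = 1.0200/0.075 = 13.6000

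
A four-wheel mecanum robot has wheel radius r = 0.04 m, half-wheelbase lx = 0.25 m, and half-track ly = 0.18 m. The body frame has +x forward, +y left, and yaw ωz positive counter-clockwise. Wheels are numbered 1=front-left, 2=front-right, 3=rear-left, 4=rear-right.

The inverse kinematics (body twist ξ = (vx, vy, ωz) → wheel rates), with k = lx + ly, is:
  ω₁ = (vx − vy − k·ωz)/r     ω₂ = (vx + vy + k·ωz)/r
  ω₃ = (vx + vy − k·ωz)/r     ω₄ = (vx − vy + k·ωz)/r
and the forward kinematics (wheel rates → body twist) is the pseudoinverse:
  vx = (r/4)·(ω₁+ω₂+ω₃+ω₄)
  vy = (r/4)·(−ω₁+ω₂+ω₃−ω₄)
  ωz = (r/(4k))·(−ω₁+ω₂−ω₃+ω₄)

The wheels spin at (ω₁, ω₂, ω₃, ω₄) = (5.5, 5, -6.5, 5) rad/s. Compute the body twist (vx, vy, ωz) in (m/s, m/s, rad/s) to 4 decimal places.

(0.0900, -0.1200, 0.2558)

k = lx + ly = 0.25 + 0.18 = 0.4300
ω₁+ω₂+ω₃+ω₄ = 9.0000  →  vx = (0.04/4)·9.0000 = 0.0900
−ω₁+ω₂+ω₃−ω₄ = -12.0000  →  vy = (0.04/4)·-12.0000 = -0.1200
−ω₁+ω₂−ω₃+ω₄ = 11.0000  →  ωz = (0.04/1.7200)·11.0000 = 0.2558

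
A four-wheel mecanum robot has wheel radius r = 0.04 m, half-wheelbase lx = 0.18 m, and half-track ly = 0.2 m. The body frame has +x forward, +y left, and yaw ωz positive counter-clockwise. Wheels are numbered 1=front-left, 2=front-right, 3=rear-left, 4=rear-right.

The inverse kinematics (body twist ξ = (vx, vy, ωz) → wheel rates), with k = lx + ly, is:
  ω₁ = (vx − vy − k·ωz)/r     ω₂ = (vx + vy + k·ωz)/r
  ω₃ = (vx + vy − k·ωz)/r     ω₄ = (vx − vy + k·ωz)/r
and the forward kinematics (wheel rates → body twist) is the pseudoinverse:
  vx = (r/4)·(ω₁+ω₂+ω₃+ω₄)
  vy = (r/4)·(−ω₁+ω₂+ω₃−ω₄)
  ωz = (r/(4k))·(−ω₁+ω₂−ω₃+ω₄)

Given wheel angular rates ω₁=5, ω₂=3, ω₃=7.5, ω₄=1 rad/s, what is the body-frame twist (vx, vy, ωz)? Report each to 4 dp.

k = lx + ly = 0.18 + 0.2 = 0.3800
ω₁+ω₂+ω₃+ω₄ = 16.5000  →  vx = (0.04/4)·16.5000 = 0.1650
−ω₁+ω₂+ω₃−ω₄ = 4.5000  →  vy = (0.04/4)·4.5000 = 0.0450
−ω₁+ω₂−ω₃+ω₄ = -8.5000  →  ωz = (0.04/1.5200)·-8.5000 = -0.2237

(0.1650, 0.0450, -0.2237)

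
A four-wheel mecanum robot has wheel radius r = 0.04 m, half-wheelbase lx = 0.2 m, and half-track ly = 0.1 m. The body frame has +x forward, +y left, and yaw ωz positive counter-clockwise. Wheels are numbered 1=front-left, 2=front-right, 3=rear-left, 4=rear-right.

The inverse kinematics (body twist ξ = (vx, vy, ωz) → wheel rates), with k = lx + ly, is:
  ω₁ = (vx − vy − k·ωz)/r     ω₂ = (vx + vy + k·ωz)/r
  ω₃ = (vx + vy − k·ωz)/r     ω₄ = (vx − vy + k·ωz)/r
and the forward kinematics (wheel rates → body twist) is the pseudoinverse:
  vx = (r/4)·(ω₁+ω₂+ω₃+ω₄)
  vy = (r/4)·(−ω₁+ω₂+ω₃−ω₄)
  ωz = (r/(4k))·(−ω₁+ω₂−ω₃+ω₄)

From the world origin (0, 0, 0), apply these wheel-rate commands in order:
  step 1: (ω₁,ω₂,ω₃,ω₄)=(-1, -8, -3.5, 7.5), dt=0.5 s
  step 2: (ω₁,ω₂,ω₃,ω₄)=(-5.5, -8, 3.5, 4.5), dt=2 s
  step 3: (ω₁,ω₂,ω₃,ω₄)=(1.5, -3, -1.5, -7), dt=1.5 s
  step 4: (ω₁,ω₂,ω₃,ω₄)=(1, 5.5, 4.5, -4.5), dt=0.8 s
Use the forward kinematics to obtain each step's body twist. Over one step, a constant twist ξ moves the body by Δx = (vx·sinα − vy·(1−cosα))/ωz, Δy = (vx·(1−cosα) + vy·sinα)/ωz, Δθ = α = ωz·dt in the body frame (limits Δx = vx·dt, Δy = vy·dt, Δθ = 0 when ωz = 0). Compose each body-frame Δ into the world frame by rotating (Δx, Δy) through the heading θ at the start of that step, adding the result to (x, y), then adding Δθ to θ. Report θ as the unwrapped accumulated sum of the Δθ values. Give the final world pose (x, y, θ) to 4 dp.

(-0.1657, -0.0464, -0.6533)

step 1: ξ=(vx,vy,ωz)=(-0.0500, -0.1800, 0.1333), dt=0.5 → body Δ=(-0.0220, -0.0908, 0.0667) → world pose (-0.0220, -0.0908, 0.0667)
step 2: ξ=(vx,vy,ωz)=(-0.0550, -0.0350, -0.0500), dt=2.0 → body Δ=(-0.1133, -0.0644, -0.1000) → world pose (-0.1308, -0.1626, -0.0333)
step 3: ξ=(vx,vy,ωz)=(-0.1000, 0.0100, -0.3333), dt=1.5 → body Δ=(-0.1402, 0.0511, -0.5000) → world pose (-0.2691, -0.1068, -0.5333)
step 4: ξ=(vx,vy,ωz)=(0.0650, 0.1350, -0.1500), dt=0.8 → body Δ=(0.0583, 0.1046, -0.1200) → world pose (-0.1657, -0.0464, -0.6533)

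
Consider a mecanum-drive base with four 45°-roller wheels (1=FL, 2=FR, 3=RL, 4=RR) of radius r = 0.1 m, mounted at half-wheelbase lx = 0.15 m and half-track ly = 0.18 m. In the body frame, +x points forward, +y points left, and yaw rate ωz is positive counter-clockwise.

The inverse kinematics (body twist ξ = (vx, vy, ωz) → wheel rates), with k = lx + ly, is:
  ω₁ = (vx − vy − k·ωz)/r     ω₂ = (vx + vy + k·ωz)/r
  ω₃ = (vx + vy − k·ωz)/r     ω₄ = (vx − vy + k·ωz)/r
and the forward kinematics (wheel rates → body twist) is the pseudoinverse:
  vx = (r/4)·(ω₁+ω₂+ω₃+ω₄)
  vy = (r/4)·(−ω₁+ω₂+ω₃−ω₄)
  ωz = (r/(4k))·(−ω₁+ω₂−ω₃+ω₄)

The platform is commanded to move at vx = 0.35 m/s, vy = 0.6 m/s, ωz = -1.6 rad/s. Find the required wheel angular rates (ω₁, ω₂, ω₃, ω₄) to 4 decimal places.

k = lx + ly = 0.15 + 0.18 = 0.3300;  k·ωz = 0.3300·-1.6 = -0.5280
ω₁ (FL) = (vx − vy − k·ωz)/r = 0.2780/0.1 = 2.7800
ω₂ (FR) = (vx + vy + k·ωz)/r = 0.4220/0.1 = 4.2200
ω₃ (RL) = (vx + vy − k·ωz)/r = 1.4780/0.1 = 14.7800
ω₄ (RR) = (vx − vy + k·ωz)/r = -0.7780/0.1 = -7.7800

(2.7800, 4.2200, 14.7800, -7.7800)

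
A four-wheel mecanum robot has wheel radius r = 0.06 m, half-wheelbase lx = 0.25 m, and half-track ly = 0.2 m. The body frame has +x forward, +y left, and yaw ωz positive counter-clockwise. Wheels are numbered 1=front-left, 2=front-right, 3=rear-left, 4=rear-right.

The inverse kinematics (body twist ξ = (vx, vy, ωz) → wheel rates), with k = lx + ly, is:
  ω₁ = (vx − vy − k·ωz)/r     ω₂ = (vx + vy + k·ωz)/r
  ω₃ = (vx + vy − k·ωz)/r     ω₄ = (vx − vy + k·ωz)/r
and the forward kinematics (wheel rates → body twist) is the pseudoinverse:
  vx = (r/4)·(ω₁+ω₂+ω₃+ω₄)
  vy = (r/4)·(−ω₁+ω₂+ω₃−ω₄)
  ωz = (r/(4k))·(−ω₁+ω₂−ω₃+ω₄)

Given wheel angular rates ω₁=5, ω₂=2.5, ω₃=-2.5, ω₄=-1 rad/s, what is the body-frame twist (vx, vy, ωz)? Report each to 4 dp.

(0.0600, -0.0600, -0.0333)

k = lx + ly = 0.25 + 0.2 = 0.4500
ω₁+ω₂+ω₃+ω₄ = 4.0000  →  vx = (0.06/4)·4.0000 = 0.0600
−ω₁+ω₂+ω₃−ω₄ = -4.0000  →  vy = (0.06/4)·-4.0000 = -0.0600
−ω₁+ω₂−ω₃+ω₄ = -1.0000  →  ωz = (0.06/1.8000)·-1.0000 = -0.0333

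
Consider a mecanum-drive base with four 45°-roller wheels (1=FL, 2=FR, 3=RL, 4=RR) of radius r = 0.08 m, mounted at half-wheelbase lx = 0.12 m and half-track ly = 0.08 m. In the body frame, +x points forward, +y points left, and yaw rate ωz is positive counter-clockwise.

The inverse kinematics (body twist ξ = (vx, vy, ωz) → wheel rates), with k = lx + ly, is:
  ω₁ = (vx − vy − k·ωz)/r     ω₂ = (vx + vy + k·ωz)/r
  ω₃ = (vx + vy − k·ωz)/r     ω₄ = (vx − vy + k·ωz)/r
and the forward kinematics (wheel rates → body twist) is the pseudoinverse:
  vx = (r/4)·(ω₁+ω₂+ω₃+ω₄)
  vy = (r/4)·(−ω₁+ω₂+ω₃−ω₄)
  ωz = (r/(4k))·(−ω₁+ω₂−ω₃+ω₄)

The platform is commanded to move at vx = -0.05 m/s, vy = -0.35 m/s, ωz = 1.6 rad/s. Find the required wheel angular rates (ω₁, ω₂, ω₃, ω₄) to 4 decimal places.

k = lx + ly = 0.12 + 0.08 = 0.2000;  k·ωz = 0.2000·1.6 = 0.3200
ω₁ (FL) = (vx − vy − k·ωz)/r = -0.0200/0.08 = -0.2500
ω₂ (FR) = (vx + vy + k·ωz)/r = -0.0800/0.08 = -1.0000
ω₃ (RL) = (vx + vy − k·ωz)/r = -0.7200/0.08 = -9.0000
ω₄ (RR) = (vx − vy + k·ωz)/r = 0.6200/0.08 = 7.7500

(-0.2500, -1.0000, -9.0000, 7.7500)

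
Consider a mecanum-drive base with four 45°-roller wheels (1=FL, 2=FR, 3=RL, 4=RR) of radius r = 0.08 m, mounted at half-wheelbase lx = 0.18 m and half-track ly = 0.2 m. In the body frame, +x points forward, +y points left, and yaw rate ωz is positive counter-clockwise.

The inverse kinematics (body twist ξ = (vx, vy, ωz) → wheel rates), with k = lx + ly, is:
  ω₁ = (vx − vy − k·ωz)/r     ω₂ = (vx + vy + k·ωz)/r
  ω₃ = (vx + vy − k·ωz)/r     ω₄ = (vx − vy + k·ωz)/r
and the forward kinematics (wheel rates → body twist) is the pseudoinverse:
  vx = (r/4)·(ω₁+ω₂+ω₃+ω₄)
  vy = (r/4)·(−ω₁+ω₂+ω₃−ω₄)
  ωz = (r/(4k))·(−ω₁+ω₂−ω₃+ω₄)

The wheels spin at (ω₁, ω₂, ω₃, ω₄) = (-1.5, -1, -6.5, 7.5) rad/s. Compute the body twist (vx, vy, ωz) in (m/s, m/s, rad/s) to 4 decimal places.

k = lx + ly = 0.18 + 0.2 = 0.3800
ω₁+ω₂+ω₃+ω₄ = -1.5000  →  vx = (0.08/4)·-1.5000 = -0.0300
−ω₁+ω₂+ω₃−ω₄ = -13.5000  →  vy = (0.08/4)·-13.5000 = -0.2700
−ω₁+ω₂−ω₃+ω₄ = 14.5000  →  ωz = (0.08/1.5200)·14.5000 = 0.7632

(-0.0300, -0.2700, 0.7632)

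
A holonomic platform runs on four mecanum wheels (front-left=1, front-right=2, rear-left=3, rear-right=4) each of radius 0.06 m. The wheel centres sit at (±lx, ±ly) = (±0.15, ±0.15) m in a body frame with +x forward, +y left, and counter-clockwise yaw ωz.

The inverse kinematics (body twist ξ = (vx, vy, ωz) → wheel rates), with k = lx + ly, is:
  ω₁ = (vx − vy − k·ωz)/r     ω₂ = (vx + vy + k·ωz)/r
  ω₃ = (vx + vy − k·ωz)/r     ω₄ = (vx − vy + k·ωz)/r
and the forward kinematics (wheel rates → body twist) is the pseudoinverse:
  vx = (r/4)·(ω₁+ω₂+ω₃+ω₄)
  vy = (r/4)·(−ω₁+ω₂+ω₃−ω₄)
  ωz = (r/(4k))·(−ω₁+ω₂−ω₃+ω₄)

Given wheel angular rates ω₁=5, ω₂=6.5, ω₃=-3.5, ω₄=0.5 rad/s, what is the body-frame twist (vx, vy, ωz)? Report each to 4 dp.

k = lx + ly = 0.15 + 0.15 = 0.3000
ω₁+ω₂+ω₃+ω₄ = 8.5000  →  vx = (0.06/4)·8.5000 = 0.1275
−ω₁+ω₂+ω₃−ω₄ = -2.5000  →  vy = (0.06/4)·-2.5000 = -0.0375
−ω₁+ω₂−ω₃+ω₄ = 5.5000  →  ωz = (0.06/1.2000)·5.5000 = 0.2750

(0.1275, -0.0375, 0.2750)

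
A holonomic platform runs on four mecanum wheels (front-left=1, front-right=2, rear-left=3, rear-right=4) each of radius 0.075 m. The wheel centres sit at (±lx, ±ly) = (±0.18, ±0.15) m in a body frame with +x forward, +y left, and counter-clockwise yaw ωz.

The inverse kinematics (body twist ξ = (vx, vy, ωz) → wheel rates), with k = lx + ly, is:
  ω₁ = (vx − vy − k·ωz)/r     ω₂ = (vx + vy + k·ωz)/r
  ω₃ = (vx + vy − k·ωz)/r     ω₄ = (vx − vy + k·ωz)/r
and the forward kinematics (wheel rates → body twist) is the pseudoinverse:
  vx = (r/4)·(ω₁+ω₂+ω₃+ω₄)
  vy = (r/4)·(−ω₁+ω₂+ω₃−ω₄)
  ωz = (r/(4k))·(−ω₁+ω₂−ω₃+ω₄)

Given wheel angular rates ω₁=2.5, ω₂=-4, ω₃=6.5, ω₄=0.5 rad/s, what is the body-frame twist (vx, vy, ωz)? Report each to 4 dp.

(0.1031, -0.0094, -0.7102)

k = lx + ly = 0.18 + 0.15 = 0.3300
ω₁+ω₂+ω₃+ω₄ = 5.5000  →  vx = (0.075/4)·5.5000 = 0.1031
−ω₁+ω₂+ω₃−ω₄ = -0.5000  →  vy = (0.075/4)·-0.5000 = -0.0094
−ω₁+ω₂−ω₃+ω₄ = -12.5000  →  ωz = (0.075/1.3200)·-12.5000 = -0.7102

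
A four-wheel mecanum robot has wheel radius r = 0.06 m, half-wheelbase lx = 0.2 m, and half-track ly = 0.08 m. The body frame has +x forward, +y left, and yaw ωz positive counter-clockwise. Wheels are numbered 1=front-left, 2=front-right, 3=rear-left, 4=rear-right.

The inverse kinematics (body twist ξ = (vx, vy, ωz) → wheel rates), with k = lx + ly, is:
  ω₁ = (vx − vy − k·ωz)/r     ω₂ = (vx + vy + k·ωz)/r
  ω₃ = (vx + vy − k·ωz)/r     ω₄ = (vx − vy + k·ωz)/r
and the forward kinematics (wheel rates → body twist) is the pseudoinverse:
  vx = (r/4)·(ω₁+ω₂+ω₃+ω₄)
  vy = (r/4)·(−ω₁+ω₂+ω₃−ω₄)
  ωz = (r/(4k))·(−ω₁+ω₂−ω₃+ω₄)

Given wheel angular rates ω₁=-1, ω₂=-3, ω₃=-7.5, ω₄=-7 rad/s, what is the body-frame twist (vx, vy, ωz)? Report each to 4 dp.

k = lx + ly = 0.2 + 0.08 = 0.2800
ω₁+ω₂+ω₃+ω₄ = -18.5000  →  vx = (0.06/4)·-18.5000 = -0.2775
−ω₁+ω₂+ω₃−ω₄ = -2.5000  →  vy = (0.06/4)·-2.5000 = -0.0375
−ω₁+ω₂−ω₃+ω₄ = -1.5000  →  ωz = (0.06/1.1200)·-1.5000 = -0.0804

(-0.2775, -0.0375, -0.0804)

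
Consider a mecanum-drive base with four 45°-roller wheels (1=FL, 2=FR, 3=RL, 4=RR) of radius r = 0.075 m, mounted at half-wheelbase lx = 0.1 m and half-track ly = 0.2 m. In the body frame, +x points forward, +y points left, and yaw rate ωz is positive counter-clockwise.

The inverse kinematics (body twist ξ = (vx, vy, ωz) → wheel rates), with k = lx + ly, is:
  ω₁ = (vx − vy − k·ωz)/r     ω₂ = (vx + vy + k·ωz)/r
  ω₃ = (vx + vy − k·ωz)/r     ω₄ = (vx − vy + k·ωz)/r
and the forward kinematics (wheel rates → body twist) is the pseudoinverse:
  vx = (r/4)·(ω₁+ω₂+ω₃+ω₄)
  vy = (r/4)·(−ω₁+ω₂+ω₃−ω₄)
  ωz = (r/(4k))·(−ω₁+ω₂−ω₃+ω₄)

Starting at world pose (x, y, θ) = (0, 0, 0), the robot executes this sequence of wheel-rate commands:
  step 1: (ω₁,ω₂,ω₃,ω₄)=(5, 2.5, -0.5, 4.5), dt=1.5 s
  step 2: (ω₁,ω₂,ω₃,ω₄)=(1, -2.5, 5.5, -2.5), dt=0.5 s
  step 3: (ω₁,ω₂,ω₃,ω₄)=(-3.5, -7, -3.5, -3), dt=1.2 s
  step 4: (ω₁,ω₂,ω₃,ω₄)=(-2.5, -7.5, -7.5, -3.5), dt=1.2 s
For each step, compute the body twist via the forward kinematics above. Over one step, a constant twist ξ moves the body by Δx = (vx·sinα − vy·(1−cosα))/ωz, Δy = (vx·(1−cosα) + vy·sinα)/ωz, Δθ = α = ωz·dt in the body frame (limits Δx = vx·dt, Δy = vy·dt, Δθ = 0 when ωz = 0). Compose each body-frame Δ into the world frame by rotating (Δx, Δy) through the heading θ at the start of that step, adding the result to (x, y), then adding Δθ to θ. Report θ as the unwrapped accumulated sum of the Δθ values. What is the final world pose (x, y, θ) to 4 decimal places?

(-0.5492, -0.1350, -0.4250)

step 1: ξ=(vx,vy,ωz)=(0.2156, -0.1406, 0.1562), dt=1.5 → body Δ=(0.3451, -0.1713, 0.2344) → world pose (0.3451, -0.1713, 0.2344)
step 2: ξ=(vx,vy,ωz)=(0.0281, 0.0844, -0.7187), dt=0.5 → body Δ=(0.0213, 0.0388, -0.3594) → world pose (0.3568, -0.1286, -0.1250)
step 3: ξ=(vx,vy,ωz)=(-0.3187, -0.0750, -0.1875), dt=1.2 → body Δ=(-0.3894, -0.0464, -0.2250) → world pose (-0.0353, -0.1261, -0.3500)
step 4: ξ=(vx,vy,ωz)=(-0.3937, -0.1688, -0.0625), dt=1.2 → body Δ=(-0.4796, -0.1846, -0.0750) → world pose (-0.5492, -0.1350, -0.4250)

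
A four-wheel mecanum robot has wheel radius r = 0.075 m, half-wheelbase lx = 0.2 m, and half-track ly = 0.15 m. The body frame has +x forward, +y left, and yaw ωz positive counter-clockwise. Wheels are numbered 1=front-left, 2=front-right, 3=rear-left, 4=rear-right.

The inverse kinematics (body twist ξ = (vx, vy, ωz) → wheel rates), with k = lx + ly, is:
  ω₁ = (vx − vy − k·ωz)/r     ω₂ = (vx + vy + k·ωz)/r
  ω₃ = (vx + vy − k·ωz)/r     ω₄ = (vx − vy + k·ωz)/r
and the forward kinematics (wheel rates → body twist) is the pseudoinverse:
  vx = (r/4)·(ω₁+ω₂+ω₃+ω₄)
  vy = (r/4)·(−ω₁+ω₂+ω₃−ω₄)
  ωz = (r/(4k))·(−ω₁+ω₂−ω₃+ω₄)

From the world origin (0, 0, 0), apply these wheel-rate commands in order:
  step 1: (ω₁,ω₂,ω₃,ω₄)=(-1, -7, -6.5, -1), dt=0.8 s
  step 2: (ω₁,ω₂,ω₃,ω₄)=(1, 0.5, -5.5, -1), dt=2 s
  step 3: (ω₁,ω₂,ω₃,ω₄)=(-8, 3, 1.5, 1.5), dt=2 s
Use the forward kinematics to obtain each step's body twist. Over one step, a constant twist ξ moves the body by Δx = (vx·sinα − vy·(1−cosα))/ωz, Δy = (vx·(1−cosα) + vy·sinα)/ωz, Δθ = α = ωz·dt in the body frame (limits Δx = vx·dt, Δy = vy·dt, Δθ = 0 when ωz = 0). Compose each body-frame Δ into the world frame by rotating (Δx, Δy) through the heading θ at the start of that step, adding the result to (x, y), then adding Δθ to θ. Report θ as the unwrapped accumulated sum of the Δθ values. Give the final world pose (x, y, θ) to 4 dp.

step 1: ξ=(vx,vy,ωz)=(-0.2906, -0.2156, -0.0268), dt=0.8 → body Δ=(-0.2343, -0.1700, -0.0214) → world pose (-0.2343, -0.1700, -0.0214)
step 2: ξ=(vx,vy,ωz)=(-0.0938, -0.0938, 0.2143), dt=2.0 → body Δ=(-0.1422, -0.2214, 0.4286) → world pose (-0.3813, -0.3883, 0.4071)
step 3: ξ=(vx,vy,ωz)=(-0.0375, 0.2062, 0.5893), dt=2.0 → body Δ=(-0.2750, 0.2841, 1.1786) → world pose (-0.7463, -0.2363, 1.5857)

(-0.7463, -0.2363, 1.5857)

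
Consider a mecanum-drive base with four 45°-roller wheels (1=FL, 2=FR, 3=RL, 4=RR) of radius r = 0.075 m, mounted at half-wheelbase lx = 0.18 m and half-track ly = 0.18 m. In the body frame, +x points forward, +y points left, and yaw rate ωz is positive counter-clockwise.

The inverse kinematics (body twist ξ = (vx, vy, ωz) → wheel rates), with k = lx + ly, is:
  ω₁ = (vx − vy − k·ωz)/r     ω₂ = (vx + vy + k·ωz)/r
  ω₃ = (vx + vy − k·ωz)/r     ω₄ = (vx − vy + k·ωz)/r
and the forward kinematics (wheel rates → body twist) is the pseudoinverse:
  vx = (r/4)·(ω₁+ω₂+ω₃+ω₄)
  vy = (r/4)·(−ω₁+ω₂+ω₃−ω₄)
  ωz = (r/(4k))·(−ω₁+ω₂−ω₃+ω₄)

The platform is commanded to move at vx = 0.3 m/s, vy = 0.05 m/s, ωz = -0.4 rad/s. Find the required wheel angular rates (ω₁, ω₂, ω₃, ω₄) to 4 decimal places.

(5.2533, 2.7467, 6.5867, 1.4133)

k = lx + ly = 0.18 + 0.18 = 0.3600;  k·ωz = 0.3600·-0.4 = -0.1440
ω₁ (FL) = (vx − vy − k·ωz)/r = 0.3940/0.075 = 5.2533
ω₂ (FR) = (vx + vy + k·ωz)/r = 0.2060/0.075 = 2.7467
ω₃ (RL) = (vx + vy − k·ωz)/r = 0.4940/0.075 = 6.5867
ω₄ (RR) = (vx − vy + k·ωz)/r = 0.1060/0.075 = 1.4133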